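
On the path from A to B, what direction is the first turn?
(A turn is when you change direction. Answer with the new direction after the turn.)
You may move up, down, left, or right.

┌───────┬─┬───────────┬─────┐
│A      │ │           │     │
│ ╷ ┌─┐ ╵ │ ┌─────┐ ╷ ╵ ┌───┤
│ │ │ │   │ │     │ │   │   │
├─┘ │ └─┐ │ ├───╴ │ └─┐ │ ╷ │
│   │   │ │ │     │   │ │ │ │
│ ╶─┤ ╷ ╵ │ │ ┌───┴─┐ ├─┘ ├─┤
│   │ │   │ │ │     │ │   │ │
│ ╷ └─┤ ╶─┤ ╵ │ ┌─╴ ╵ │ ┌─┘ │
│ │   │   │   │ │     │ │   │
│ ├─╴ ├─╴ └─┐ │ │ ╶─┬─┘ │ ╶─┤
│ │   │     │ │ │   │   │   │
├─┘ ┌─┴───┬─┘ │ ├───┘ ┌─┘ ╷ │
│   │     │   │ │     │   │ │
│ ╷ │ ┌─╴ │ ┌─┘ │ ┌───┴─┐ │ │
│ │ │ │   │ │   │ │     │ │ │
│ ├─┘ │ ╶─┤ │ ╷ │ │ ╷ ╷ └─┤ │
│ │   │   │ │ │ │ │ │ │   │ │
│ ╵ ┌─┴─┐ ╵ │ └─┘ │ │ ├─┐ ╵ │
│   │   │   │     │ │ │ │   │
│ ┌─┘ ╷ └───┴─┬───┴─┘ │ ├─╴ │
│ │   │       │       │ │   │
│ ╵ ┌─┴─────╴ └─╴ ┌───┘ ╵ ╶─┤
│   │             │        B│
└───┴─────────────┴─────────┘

Directions: right, down, down, left, down, right, down, right, down, left, down, left, down, down, down, down, down, right, up, right, up, right, down, right, right, right, down, right, right, up, right, right, up, up, up, right, down, right, down, right, down, left, down, right
First turn direction: down

Solution:

┌───────┬─┬───────────┬─────┐
│A ↓    │ │           │     │
│ ╷ ┌─┐ ╵ │ ┌─────┐ ╷ ╵ ┌───┤
│ │↓│ │   │ │     │ │   │   │
├─┘ │ └─┐ │ ├───╴ │ └─┐ │ ╷ │
│↓ ↲│   │ │ │     │   │ │ │ │
│ ╶─┤ ╷ ╵ │ │ ┌───┴─┐ ├─┘ ├─┤
│↳ ↓│ │   │ │ │     │ │   │ │
│ ╷ └─┤ ╶─┤ ╵ │ ┌─╴ ╵ │ ┌─┘ │
│ │↳ ↓│   │   │ │     │ │   │
│ ├─╴ ├─╴ └─┐ │ │ ╶─┬─┘ │ ╶─┤
│ │↓ ↲│     │ │ │   │   │   │
├─┘ ┌─┴───┬─┘ │ ├───┘ ┌─┘ ╷ │
│↓ ↲│     │   │ │     │   │ │
│ ╷ │ ┌─╴ │ ┌─┘ │ ┌───┴─┐ │ │
│↓│ │ │   │ │   │ │  ↱ ↓│ │ │
│ ├─┘ │ ╶─┤ │ ╷ │ │ ╷ ╷ └─┤ │
│↓│   │   │ │ │ │ │ │↑│↳ ↓│ │
│ ╵ ┌─┴─┐ ╵ │ └─┘ │ │ ├─┐ ╵ │
│↓  │↱ ↓│   │     │ │↑│ │↳ ↓│
│ ┌─┘ ╷ └───┴─┬───┴─┘ │ ├─╴ │
│↓│↱ ↑│↳ → → ↓│  ↱ → ↑│ │↓ ↲│
│ ╵ ┌─┴─────╴ └─╴ ┌───┘ ╵ ╶─┤
│↳ ↑│        ↳ → ↑│      ↳ B│
└───┴─────────────┴─────────┘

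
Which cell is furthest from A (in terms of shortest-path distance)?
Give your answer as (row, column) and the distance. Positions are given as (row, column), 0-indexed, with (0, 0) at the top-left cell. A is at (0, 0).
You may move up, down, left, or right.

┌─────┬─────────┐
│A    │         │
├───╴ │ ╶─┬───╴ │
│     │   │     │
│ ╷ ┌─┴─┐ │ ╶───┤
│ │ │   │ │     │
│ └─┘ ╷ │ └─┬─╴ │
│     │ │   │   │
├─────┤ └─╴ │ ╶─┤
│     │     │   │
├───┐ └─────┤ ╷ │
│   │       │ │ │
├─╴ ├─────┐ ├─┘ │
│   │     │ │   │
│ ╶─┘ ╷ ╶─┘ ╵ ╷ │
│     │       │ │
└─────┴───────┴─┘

Computing BFS distances from A to all cells:
Furthest cell: (5, 0)
Distance: 51 steps

Path from A to the furthest cell:

┌─────┬─────────┐
│A → ↓│↱ → → → ↓│
├───╴ │ ╶─┬───╴ │
│↓ ← ↲│↑ ↰│↓ ← ↲│
│ ╷ ┌─┴─┐ │ ╶───┤
│↓│ │↱ ↓│↑│↳ → ↓│
│ └─┘ ╷ │ └─┬─╴ │
│↳ → ↑│↓│↑ ↰│↓ ↲│
├─────┤ └─╴ │ ╶─┤
│     │↳ → ↑│↳ ↓│
├───┐ └─────┤ ╷ │
│B ↰│       │ │↓│
├─╴ ├─────┐ ├─┘ │
│↱ ↑│↓ ↰  │ │↓ ↲│
│ ╶─┘ ╷ ╶─┘ ╵ ╷ │
│↑ ← ↲│↑ ← ← ↲│ │
└─────┴───────┴─┘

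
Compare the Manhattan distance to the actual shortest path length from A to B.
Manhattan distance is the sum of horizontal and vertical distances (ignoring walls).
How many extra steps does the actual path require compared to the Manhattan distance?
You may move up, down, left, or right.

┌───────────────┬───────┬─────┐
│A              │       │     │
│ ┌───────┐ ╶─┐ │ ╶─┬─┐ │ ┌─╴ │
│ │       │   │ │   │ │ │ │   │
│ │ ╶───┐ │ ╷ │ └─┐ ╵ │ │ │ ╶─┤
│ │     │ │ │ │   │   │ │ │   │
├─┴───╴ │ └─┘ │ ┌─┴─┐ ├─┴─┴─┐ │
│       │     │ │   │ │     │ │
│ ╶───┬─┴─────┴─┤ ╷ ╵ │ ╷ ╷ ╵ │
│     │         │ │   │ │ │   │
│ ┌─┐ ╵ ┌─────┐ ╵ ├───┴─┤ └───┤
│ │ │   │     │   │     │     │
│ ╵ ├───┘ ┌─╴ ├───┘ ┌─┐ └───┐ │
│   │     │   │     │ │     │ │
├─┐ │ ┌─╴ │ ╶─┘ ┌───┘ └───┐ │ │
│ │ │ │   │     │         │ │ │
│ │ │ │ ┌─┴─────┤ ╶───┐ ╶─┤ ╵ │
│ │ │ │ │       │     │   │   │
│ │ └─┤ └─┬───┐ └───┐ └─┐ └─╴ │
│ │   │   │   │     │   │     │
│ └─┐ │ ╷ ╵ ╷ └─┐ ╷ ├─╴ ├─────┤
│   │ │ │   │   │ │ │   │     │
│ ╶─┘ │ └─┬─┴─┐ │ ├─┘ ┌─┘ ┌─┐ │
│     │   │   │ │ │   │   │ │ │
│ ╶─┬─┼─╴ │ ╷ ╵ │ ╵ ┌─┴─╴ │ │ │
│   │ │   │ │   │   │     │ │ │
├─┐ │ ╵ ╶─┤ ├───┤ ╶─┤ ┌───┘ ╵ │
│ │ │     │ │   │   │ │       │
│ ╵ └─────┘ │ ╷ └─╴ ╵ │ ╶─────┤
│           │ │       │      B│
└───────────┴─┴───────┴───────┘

Manhattan distance: |14 - 0| + |14 - 0| = 28
Actual path length: 124
Extra steps: 124 - 28 = 96

Solution:

┌───────────────┬───────┬─────┐
│A → → → → ↓    │       │     │
│ ┌───────┐ ╶─┐ │ ╶─┬─┐ │ ┌─╴ │
│ │↓ ← ← ↰│↳ ↓│ │   │ │ │ │   │
│ │ ╶───┐ │ ╷ │ └─┐ ╵ │ │ │ ╶─┤
│ │↳ → ↓│↑│ │↓│   │   │ │ │   │
├─┴───╴ │ └─┘ │ ┌─┴─┐ ├─┴─┴─┐ │
│↓ ← ← ↲│↑ ← ↲│ │   │ │     │ │
│ ╶───┬─┴─────┴─┤ ╷ ╵ │ ╷ ╷ ╵ │
│↓    │         │ │   │ │ │   │
│ ┌─┐ ╵ ┌─────┐ ╵ ├───┴─┤ └───┤
│↓│ │   │↱ → ↓│   │↱ → ↓│     │
│ ╵ ├───┘ ┌─╴ ├───┘ ┌─┐ └───┐ │
│↳ ↓│    ↑│↓ ↲│↱ → ↑│ │↳ → ↓│ │
├─┐ │ ┌─╴ │ ╶─┘ ┌───┘ └───┐ │ │
│ │↓│ │↱ ↑│↳ → ↑│↓ ← ← ↰  │↓│ │
│ │ │ │ ┌─┴─────┤ ╶───┐ ╶─┤ ╵ │
│ │↓│ │↑│       │↳ → ↓│↑ ↰│↳ ↓│
│ │ └─┤ └─┬───┐ └───┐ └─┐ └─╴ │
│ │↳ ↓│↑ ↰│↓ ↰│     │↳ ↓│↑ ← ↲│
│ └─┐ │ ╷ ╵ ╷ └─┐ ╷ ├─╴ ├─────┤
│   │↓│ │↑ ↲│↑ ↰│ │ │↓ ↲│↱ → ↓│
│ ╶─┘ │ └─┬─┴─┐ │ ├─┘ ┌─┘ ┌─┐ │
│↓ ← ↲│   │↱ ↓│↑│ │↓ ↲│  ↑│ │↓│
│ ╶─┬─┼─╴ │ ╷ ╵ │ ╵ ┌─┴─╴ │ │ │
│↳ ↓│ │   │↑│↳ ↑│↓ ↲│↱ → ↑│ │↓│
├─┐ │ ╵ ╶─┤ ├───┤ ╶─┤ ┌───┘ ╵ │
│ │↓│     │↑│   │↳ ↓│↑│↓ ← ← ↲│
│ ╵ └─────┘ │ ╷ └─╴ ╵ │ ╶─────┤
│  ↳ → → → ↑│ │    ↳ ↑│↳ → → B│
└───────────┴─┴───────┴───────┘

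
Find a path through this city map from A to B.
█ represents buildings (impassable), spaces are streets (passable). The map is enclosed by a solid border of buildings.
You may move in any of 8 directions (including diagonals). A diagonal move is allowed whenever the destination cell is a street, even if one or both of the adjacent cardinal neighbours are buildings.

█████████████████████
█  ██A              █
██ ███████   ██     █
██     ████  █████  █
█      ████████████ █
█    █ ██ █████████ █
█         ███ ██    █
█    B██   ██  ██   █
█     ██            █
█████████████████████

Finding the shortest path from A to B:
Movement: 8-directional
Path length: 29 steps
Directions: right → right → right → right → right → right → right → right → right → right → right → down-right → down-right → down-right → down → down-left → down-left → down-left → left → left → left → left → left → left → left → up-left → up-left → left → down-left

Solution:

█████████████████████
█  ██A→→→→→→→→→→↘   █
██ ███████   ██  ↘  █
██     ████  █████↘ █
█      ████████████↓█
█    █ ██ █████████↙█
█     ↙←  ███ ██  ↙ █
█    B██↖  ██  ██↙  █
█     ██ ↖←←←←←←←   █
█████████████████████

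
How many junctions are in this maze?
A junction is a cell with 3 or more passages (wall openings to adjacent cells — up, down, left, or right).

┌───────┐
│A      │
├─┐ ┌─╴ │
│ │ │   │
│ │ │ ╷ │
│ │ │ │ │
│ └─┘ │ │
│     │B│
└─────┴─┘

Checking each cell for number of passages:

Junctions found (3+ passages):
  (0, 1): 3 passages
  (1, 3): 3 passages
Total junctions: 2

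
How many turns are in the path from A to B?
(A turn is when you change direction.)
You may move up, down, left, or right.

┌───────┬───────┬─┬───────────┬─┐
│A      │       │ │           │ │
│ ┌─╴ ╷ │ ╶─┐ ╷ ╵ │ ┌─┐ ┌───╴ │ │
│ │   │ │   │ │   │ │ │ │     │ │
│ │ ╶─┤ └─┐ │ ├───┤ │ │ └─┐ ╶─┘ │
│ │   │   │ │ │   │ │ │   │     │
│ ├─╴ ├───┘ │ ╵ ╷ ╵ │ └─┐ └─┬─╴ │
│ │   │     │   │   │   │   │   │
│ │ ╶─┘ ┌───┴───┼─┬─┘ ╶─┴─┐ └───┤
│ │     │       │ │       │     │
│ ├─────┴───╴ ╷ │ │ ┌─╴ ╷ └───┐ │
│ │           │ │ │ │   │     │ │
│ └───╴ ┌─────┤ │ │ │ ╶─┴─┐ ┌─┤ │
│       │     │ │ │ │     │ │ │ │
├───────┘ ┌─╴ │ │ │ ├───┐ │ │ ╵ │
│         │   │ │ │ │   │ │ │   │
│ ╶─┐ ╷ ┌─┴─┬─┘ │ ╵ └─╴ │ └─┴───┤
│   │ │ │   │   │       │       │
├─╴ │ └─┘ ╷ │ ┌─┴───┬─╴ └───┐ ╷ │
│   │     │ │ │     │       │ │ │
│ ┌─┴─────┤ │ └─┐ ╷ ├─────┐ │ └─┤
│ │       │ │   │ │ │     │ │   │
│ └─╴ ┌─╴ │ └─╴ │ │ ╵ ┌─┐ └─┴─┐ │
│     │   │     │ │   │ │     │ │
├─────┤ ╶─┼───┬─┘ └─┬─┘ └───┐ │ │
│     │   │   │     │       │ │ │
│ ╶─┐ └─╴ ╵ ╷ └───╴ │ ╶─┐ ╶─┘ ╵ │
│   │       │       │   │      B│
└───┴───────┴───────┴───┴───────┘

Directions: down, down, down, down, down, down, right, right, right, up, right, right, right, up, right, down, down, down, down, left, down, down, right, down, left, left, up, up, up, left, down, left, left, up, up, left, left, down, right, down, left, down, down, right, right, up, right, right, down, left, down, right, down, right, up, right, down, right, right, right, up, left, up, up, up, right, down, down, right, up, right, right, down, right, right, down, down, right
Number of turns: 47

Solution:

┌───────┬───────┬─┬───────────┬─┐
│A      │       │ │           │ │
│ ┌─╴ ╷ │ ╶─┐ ╷ ╵ │ ┌─┐ ┌───╴ │ │
│↓│   │ │   │ │   │ │ │ │     │ │
│ │ ╶─┤ └─┐ │ ├───┤ │ │ └─┐ ╶─┘ │
│↓│   │   │ │ │   │ │ │   │     │
│ ├─╴ ├───┘ │ ╵ ╷ ╵ │ └─┐ └─┬─╴ │
│↓│   │     │   │   │   │   │   │
│ │ ╶─┘ ┌───┴───┼─┬─┘ ╶─┴─┐ └───┤
│↓│     │    ↱ ↓│ │       │     │
│ ├─────┴───╴ ╷ │ │ ┌─╴ ╷ └───┐ │
│↓│    ↱ → → ↑│↓│ │ │   │     │ │
│ └───╴ ┌─────┤ │ │ │ ╶─┴─┐ ┌─┤ │
│↳ → → ↑│     │↓│ │ │     │ │ │ │
├───────┘ ┌─╴ │ │ │ ├───┐ │ │ ╵ │
│↓ ← ↰    │   │↓│ │ │   │ │ │   │
│ ╶─┐ ╷ ┌─┴─┬─┘ │ ╵ └─╴ │ └─┴───┤
│↳ ↓│↑│ │↓ ↰│↓ ↲│       │       │
├─╴ │ └─┘ ╷ │ ┌─┴───┬─╴ └───┐ ╷ │
│↓ ↲│↑ ← ↲│↑│↓│  ↱ ↓│       │ │ │
│ ┌─┴─────┤ │ └─┐ ╷ ├─────┐ │ └─┤
│↓│  ↱ → ↓│↑│↳ ↓│↑│↓│↱ → ↓│ │   │
│ └─╴ ┌─╴ │ └─╴ │ │ ╵ ┌─┐ └─┴─┐ │
│↳ → ↑│↓ ↲│↑ ← ↲│↑│↳ ↑│ │↳ → ↓│ │
├─────┤ ╶─┼───┬─┘ └─┬─┘ └───┐ │ │
│     │↳ ↓│↱ ↓│  ↑ ↰│       │↓│ │
│ ╶─┐ └─╴ ╵ ╷ └───╴ │ ╶─┐ ╶─┘ ╵ │
│   │    ↳ ↑│↳ → → ↑│   │    ↳ B│
└───┴───────┴───────┴───┴───────┘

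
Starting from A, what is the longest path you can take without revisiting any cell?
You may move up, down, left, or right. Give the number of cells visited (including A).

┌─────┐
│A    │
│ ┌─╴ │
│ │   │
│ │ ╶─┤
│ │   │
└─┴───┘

Finding longest simple path using DFS:
Start: (0, 0)
Longest path visits 7 cells
Path: A → right → right → down → left → down → right

Solution:

┌─────┐
│A → ↓│
│ ┌─╴ │
│ │↓ ↲│
│ │ ╶─┤
│ │↳ B│
└─┴───┘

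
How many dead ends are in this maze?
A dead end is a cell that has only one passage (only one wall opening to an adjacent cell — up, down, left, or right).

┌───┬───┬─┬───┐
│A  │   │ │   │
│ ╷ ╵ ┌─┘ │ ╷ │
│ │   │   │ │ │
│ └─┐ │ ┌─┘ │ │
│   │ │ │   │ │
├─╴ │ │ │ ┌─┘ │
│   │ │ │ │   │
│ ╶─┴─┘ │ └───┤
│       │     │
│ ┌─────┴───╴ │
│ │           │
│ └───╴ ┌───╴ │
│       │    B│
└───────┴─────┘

Checking each cell for number of passages:

Dead ends found at positions:
  (0, 3)
  (0, 4)
  (3, 2)
  (3, 5)
  (5, 1)
  (6, 4)
Total dead ends: 6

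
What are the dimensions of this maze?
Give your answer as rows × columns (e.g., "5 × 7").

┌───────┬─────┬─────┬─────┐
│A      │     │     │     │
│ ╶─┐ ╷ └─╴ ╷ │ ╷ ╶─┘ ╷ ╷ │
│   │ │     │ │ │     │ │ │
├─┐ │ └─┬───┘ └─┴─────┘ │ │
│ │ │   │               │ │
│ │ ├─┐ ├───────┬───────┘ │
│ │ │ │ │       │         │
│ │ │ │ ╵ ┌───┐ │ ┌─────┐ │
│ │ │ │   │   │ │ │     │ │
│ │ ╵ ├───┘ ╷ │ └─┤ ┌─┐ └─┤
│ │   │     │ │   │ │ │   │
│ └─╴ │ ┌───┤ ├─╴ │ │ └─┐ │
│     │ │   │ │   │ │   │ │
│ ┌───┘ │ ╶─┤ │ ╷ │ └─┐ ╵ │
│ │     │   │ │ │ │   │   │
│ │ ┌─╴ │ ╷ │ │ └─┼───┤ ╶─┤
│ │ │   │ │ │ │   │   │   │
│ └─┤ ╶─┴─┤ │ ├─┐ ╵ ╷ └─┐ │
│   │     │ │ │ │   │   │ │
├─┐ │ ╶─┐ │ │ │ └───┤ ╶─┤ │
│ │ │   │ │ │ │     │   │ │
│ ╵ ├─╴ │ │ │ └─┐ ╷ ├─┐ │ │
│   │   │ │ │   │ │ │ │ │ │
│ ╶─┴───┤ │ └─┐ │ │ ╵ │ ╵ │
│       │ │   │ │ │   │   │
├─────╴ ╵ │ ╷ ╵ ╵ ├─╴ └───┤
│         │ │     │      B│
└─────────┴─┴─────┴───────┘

Counting the maze dimensions:
Rows (vertical): 14
Columns (horizontal): 13
Dimensions: 14 × 13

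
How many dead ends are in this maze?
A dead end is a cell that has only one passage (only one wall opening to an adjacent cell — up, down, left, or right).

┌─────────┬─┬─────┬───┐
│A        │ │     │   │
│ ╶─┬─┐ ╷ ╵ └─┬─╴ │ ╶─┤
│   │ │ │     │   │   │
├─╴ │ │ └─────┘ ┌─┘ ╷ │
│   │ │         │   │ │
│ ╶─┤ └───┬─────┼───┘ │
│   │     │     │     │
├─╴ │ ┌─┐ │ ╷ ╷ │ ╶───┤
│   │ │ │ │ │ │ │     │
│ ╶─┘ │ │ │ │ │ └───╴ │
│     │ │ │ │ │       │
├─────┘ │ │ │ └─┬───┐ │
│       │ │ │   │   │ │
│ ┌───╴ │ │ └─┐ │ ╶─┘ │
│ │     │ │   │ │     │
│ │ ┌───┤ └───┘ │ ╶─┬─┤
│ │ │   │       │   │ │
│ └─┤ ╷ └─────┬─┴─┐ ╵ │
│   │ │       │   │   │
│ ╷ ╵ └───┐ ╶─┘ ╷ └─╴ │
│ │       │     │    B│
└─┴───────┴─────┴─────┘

Checking each cell for number of passages:

Dead ends found at positions:
  (0, 5)
  (0, 6)
  (0, 10)
  (1, 2)
  (1, 6)
  (2, 8)
  (4, 3)
  (6, 9)
  (7, 6)
  (8, 1)
  (8, 10)
  (9, 6)
  (10, 0)
  (10, 4)
Total dead ends: 14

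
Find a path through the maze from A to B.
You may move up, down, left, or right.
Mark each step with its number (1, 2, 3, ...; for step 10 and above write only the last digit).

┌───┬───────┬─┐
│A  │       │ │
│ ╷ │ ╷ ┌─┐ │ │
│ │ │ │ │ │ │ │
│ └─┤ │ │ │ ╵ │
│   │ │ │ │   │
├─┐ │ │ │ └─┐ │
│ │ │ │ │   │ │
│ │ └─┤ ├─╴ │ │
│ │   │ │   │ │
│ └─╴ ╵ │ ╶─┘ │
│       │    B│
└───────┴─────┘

Finding the shortest path through the maze:
Path length: 21 steps
Directions: down → down → right → down → down → right → down → right → up → up → up → up → up → right → right → down → down → right → down → down → down

Solution:

┌───┬───────┬─┐
│A  │  3 4 5│ │
│ ╷ │ ╷ ┌─┐ │ │
│1│ │ │2│ │6│ │
│ └─┤ │ │ │ ╵ │
│2 3│ │1│ │7 8│
├─┐ │ │ │ └─┐ │
│ │4│ │0│   │9│
│ │ └─┤ ├─╴ │ │
│ │5 6│9│   │0│
│ └─╴ ╵ │ ╶─┘ │
│    7 8│    B│
└───────┴─────┘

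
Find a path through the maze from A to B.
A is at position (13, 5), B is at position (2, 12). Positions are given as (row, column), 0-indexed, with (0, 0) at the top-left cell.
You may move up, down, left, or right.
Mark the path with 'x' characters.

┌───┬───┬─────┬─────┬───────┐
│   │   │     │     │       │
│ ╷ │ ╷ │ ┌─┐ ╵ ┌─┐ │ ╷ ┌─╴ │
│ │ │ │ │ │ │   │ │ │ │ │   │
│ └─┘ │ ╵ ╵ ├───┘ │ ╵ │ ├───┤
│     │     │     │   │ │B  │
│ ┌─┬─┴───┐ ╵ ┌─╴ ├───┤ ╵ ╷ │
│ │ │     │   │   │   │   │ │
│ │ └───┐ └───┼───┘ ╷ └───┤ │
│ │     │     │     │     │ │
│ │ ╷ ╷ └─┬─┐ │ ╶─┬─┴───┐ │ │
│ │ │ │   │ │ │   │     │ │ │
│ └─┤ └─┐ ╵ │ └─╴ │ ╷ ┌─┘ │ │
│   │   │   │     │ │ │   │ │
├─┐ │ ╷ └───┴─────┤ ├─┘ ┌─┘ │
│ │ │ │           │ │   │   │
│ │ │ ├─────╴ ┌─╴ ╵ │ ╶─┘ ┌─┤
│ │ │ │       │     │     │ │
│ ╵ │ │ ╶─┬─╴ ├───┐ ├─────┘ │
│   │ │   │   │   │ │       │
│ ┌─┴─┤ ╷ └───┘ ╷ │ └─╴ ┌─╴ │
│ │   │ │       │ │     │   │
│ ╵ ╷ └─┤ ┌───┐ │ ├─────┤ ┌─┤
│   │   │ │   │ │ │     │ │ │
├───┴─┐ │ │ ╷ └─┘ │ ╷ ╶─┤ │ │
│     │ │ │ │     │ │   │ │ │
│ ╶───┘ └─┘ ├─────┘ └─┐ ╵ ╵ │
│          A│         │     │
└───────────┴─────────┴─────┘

Finding the shortest path from (13, 5) to (2, 12):
Path length: 48 steps
Directions: left → left → up → up → left → up → left → down → left → up → up → right → up → up → up → left → up → up → up → up → right → right → up → up → right → down → down → right → up → up → right → right → down → right → up → right → right → down → down → right → up → up → right → down → down → down → right → up

Solution:

┌───┬───┬─────┬─────┬───────┐
│   │x x│x x x│x x x│x x    │
│ ╷ │ ╷ │ ┌─┐ ╵ ┌─┐ │ ╷ ┌─╴ │
│ │ │x│x│x│ │x x│ │x│x│x│   │
│ └─┘ │ ╵ ╵ ├───┘ │ ╵ │ ├───┤
│x x x│x x  │     │x x│x│B  │
│ ┌─┬─┴───┐ ╵ ┌─╴ ├───┤ ╵ ╷ │
│x│ │     │   │   │   │x x│ │
│ │ └───┐ └───┼───┘ ╷ └───┤ │
│x│     │     │     │     │ │
│ │ ╷ ╷ └─┬─┐ │ ╶─┬─┴───┐ │ │
│x│ │ │   │ │ │   │     │ │ │
│ └─┤ └─┐ ╵ │ └─╴ │ ╷ ┌─┘ │ │
│x x│   │   │     │ │ │   │ │
├─┐ │ ╷ └───┴─────┤ ├─┘ ┌─┘ │
│ │x│ │           │ │   │   │
│ │ │ ├─────╴ ┌─╴ ╵ │ ╶─┘ ┌─┤
│ │x│ │       │     │     │ │
│ ╵ │ │ ╶─┬─╴ ├───┐ ├─────┘ │
│x x│ │   │   │   │ │       │
│ ┌─┴─┤ ╷ └───┘ ╷ │ └─╴ ┌─╴ │
│x│x x│ │       │ │     │   │
│ ╵ ╷ └─┤ ┌───┐ │ ├─────┤ ┌─┤
│x x│x x│ │   │ │ │     │ │ │
├───┴─┐ │ │ ╷ └─┘ │ ╷ ╶─┤ │ │
│     │x│ │ │     │ │   │ │ │
│ ╶───┘ └─┘ ├─────┘ └─┐ ╵ ╵ │
│      x x A│         │     │
└───────────┴─────────┴─────┘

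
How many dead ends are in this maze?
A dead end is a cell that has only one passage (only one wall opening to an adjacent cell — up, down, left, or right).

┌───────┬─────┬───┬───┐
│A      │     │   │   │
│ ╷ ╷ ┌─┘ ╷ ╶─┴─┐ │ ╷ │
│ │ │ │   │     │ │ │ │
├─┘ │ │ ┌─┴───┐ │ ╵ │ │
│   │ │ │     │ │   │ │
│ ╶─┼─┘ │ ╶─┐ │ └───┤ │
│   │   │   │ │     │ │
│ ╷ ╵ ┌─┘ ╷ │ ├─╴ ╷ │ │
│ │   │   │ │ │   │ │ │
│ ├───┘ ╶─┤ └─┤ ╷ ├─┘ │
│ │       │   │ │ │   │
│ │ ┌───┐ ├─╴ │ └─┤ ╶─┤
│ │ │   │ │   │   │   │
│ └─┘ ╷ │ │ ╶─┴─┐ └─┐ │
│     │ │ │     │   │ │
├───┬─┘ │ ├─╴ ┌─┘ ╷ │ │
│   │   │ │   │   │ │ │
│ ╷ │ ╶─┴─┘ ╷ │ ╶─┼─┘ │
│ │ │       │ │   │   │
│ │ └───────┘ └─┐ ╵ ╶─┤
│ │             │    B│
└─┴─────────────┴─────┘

Checking each cell for number of passages:

Dead ends found at positions:
  (0, 3)
  (0, 6)
  (0, 7)
  (1, 0)
  (2, 2)
  (4, 6)
  (4, 9)
  (5, 8)
  (6, 1)
  (7, 7)
  (8, 4)
  (8, 9)
  (10, 0)
  (10, 7)
  (10, 10)
Total dead ends: 15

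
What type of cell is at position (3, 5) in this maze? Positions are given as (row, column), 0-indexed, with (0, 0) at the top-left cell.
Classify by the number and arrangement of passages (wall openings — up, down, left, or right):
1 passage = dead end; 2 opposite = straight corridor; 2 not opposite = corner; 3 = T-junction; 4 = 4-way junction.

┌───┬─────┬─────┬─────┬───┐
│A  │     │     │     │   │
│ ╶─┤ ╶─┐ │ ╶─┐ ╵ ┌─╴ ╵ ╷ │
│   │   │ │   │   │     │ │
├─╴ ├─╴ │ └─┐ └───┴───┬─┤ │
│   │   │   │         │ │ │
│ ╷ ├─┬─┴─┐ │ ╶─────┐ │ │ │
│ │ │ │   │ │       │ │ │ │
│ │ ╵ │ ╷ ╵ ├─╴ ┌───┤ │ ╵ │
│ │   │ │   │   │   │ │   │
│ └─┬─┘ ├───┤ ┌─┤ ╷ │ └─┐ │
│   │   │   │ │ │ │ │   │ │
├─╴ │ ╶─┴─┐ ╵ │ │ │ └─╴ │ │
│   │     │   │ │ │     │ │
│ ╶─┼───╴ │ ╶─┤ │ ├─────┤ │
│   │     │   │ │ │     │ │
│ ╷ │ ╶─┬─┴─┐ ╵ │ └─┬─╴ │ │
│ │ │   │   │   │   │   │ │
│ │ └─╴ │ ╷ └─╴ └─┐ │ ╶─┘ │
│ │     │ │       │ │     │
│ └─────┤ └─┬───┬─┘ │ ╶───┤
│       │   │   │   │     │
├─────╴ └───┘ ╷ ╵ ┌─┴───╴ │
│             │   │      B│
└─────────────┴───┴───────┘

Checking cell at (3, 5):
Number of passages: 2
Cell type: straight corridor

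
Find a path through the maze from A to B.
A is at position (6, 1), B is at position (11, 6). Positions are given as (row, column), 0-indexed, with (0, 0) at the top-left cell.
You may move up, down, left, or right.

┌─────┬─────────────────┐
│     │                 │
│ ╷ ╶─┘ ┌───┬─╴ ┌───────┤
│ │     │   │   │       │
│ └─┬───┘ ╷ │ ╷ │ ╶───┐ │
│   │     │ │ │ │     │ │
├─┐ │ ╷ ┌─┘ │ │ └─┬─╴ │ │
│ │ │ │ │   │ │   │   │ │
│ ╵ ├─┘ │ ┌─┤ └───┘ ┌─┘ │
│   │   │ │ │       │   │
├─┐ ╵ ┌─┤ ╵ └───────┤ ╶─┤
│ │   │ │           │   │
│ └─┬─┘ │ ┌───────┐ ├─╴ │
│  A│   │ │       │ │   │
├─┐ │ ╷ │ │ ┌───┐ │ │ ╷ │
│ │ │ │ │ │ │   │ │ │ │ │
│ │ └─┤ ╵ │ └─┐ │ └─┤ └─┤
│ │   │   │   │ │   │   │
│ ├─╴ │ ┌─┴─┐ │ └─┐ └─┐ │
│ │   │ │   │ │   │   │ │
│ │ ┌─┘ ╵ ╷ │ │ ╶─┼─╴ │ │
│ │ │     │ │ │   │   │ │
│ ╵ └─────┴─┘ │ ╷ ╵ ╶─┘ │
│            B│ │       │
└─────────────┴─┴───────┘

Finding the shortest path from (6, 1) to (11, 6):
Path length: 12 steps
Directions: down → down → right → down → left → down → down → right → right → right → right → right

Solution:

┌─────┬─────────────────┐
│     │                 │
│ ╷ ╶─┘ ┌───┬─╴ ┌───────┤
│ │     │   │   │       │
│ └─┬───┘ ╷ │ ╷ │ ╶───┐ │
│   │     │ │ │ │     │ │
├─┐ │ ╷ ┌─┘ │ │ └─┬─╴ │ │
│ │ │ │ │   │ │   │   │ │
│ ╵ ├─┘ │ ┌─┤ └───┘ ┌─┘ │
│   │   │ │ │       │   │
├─┐ ╵ ┌─┤ ╵ └───────┤ ╶─┤
│ │   │ │           │   │
│ └─┬─┘ │ ┌───────┐ ├─╴ │
│  A│   │ │       │ │   │
├─┐ │ ╷ │ │ ┌───┐ │ │ ╷ │
│ │↓│ │ │ │ │   │ │ │ │ │
│ │ └─┤ ╵ │ └─┐ │ └─┤ └─┤
│ │↳ ↓│   │   │ │   │   │
│ ├─╴ │ ┌─┴─┐ │ └─┐ └─┐ │
│ │↓ ↲│ │   │ │   │   │ │
│ │ ┌─┘ ╵ ╷ │ │ ╶─┼─╴ │ │
│ │↓│     │ │ │   │   │ │
│ ╵ └─────┴─┘ │ ╷ ╵ ╶─┘ │
│  ↳ → → → → B│ │       │
└─────────────┴─┴───────┘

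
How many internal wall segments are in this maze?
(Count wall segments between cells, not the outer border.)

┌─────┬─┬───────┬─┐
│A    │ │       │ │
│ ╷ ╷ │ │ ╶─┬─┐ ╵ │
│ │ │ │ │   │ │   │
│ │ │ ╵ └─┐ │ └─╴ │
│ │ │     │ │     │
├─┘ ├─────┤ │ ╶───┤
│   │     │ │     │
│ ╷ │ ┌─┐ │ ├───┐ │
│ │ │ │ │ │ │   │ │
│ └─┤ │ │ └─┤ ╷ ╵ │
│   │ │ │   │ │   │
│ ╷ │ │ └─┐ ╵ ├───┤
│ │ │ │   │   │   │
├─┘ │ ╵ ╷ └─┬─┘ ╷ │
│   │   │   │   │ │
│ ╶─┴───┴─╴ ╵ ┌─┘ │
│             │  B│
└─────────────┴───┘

Counting internal wall segments:
Total internal walls: 64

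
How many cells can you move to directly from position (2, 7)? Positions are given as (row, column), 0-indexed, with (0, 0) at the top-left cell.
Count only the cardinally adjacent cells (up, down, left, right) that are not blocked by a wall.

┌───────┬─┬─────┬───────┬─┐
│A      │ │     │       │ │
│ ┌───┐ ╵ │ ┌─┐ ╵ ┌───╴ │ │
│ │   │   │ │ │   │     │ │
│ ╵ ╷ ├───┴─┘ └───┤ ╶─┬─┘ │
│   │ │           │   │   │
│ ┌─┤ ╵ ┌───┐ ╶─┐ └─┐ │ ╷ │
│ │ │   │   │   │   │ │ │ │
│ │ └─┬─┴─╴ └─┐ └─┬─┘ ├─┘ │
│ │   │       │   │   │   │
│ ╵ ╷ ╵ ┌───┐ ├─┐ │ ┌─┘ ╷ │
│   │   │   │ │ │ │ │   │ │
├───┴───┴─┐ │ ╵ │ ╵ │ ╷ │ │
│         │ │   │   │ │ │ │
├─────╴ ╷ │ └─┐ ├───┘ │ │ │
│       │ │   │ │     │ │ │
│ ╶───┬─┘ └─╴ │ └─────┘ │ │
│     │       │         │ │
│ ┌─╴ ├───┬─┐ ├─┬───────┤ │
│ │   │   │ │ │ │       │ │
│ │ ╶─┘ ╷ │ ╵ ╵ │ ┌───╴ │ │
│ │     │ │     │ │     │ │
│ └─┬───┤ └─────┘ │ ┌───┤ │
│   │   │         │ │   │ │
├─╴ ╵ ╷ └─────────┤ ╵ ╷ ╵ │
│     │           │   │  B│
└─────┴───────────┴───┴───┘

Checking passable neighbors of (2, 7):
Neighbors: (2, 6), (2, 8)
Count: 2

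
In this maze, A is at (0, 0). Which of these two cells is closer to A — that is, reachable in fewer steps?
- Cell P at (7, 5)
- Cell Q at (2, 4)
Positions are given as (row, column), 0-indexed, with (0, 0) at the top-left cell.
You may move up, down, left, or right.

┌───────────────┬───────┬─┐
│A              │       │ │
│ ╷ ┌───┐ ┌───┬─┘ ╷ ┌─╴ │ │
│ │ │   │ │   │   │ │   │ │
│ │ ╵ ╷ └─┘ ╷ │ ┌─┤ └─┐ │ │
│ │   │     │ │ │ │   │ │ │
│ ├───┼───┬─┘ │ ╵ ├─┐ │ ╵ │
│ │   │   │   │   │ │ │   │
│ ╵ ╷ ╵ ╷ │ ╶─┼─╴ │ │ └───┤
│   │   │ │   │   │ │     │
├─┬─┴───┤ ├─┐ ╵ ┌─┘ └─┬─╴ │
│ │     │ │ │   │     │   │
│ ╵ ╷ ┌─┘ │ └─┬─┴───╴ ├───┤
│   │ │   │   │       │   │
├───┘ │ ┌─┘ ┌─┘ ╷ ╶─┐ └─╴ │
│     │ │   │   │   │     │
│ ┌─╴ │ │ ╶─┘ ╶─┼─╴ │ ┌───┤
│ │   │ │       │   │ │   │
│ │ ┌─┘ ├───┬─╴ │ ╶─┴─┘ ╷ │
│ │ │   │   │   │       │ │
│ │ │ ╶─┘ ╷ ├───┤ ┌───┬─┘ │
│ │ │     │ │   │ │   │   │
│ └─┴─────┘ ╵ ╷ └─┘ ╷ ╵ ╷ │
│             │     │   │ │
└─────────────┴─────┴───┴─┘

Shortest path A → P at (7, 5): 58 steps
Shortest path A → Q at (2, 4): 8 steps

Q is closer (8 steps vs 58 steps).

Path to P:

┌───────────────┬───────┬─┐
│A              │       │ │
│ ╷ ┌───┐ ┌───┬─┘ ╷ ┌─╴ │ │
│↓│ │   │ │   │   │ │   │ │
│ │ ╵ ╷ └─┘ ╷ │ ┌─┤ └─┐ │ │
│↓│   │     │ │ │ │   │ │ │
│ ├───┼───┬─┘ │ ╵ ├─┐ │ ╵ │
│↓│↱ ↓│↱ ↓│   │   │ │ │   │
│ ╵ ╷ ╵ ╷ │ ╶─┼─╴ │ │ └───┤
│↳ ↑│↳ ↑│↓│   │   │ │     │
├─┬─┴───┤ ├─┐ ╵ ┌─┘ └─┬─╴ │
│ │     │↓│ │   │     │   │
│ ╵ ╷ ┌─┘ │ └─┬─┴───╴ ├───┤
│   │ │↓ ↲│   │↓ ↰    │   │
├───┘ │ ┌─┘ ┌─┘ ╷ ╶─┐ └─╴ │
│     │↓│↱ P│↓ ↲│↑ ↰│     │
│ ┌─╴ │ │ ╶─┘ ╶─┼─╴ │ ┌───┤
│ │   │↓│↑ ← ↲  │↱ ↑│ │↓ ↰│
│ │ ┌─┘ ├───┬─╴ │ ╶─┴─┘ ╷ │
│ │ │↓ ↲│↱ ↓│   │↑ ← ← ↲│↑│
│ │ │ ╶─┘ ╷ ├───┤ ┌───┬─┘ │
│ │ │↳ → ↑│↓│↱ ↓│ │↱ ↓│↱ ↑│
│ └─┴─────┘ ╵ ╷ └─┘ ╷ ╵ ╷ │
│          ↳ ↑│↳ → ↑│↳ ↑│ │
└─────────────┴─────┴───┴─┘

Path to Q:

┌───────────────┬───────┬─┐
│A ↓            │       │ │
│ ╷ ┌───┐ ┌───┬─┘ ╷ ┌─╴ │ │
│ │↓│↱ ↓│ │   │   │ │   │ │
│ │ ╵ ╷ └─┘ ╷ │ ┌─┤ └─┐ │ │
│ │↳ ↑│↳ Q  │ │ │ │   │ │ │
│ ├───┼───┬─┘ │ ╵ ├─┐ │ ╵ │
│ │   │   │   │   │ │ │   │
│ ╵ ╷ ╵ ╷ │ ╶─┼─╴ │ │ └───┤
│   │   │ │   │   │ │     │
├─┬─┴───┤ ├─┐ ╵ ┌─┘ └─┬─╴ │
│ │     │ │ │   │     │   │
│ ╵ ╷ ┌─┘ │ └─┬─┴───╴ ├───┤
│   │ │   │   │       │   │
├───┘ │ ┌─┘ ┌─┘ ╷ ╶─┐ └─╴ │
│     │ │   │   │   │     │
│ ┌─╴ │ │ ╶─┘ ╶─┼─╴ │ ┌───┤
│ │   │ │       │   │ │   │
│ │ ┌─┘ ├───┬─╴ │ ╶─┴─┘ ╷ │
│ │ │   │   │   │       │ │
│ │ │ ╶─┘ ╷ ├───┤ ┌───┬─┘ │
│ │ │     │ │   │ │   │   │
│ └─┴─────┘ ╵ ╷ └─┘ ╷ ╵ ╷ │
│             │     │   │ │
└─────────────┴─────┴───┴─┘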